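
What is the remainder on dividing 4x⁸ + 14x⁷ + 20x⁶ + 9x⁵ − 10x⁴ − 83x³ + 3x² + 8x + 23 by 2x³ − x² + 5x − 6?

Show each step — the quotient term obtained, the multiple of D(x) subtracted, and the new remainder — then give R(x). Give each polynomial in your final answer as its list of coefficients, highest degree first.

R = [-2, -3, -7]

Step 1: lead(4x⁸ + 14x⁷ + 20x⁶ + 9x⁵ − 10x⁴ − 83x³ + 3x² + 8x + 23) ÷ lead(D) = 4x⁸ ÷ 2x³ = 2x⁵. Subtract (2x⁵)·D = 4x⁸ − 2x⁷ + 10x⁶ − 12x⁵. Remainder: 16x⁷ + 10x⁶ + 21x⁵ − 10x⁴ − 83x³ + 3x² + 8x + 23.
Step 2: lead(16x⁷ + 10x⁶ + 21x⁵ − 10x⁴ − 83x³ + 3x² + 8x + 23) ÷ lead(D) = 16x⁷ ÷ 2x³ = 8x⁴. Subtract (8x⁴)·D = 16x⁷ − 8x⁶ + 40x⁵ − 48x⁴. Remainder: 18x⁶ − 19x⁵ + 38x⁴ − 83x³ + 3x² + 8x + 23.
Step 3: lead(18x⁶ − 19x⁵ + 38x⁴ − 83x³ + 3x² + 8x + 23) ÷ lead(D) = 18x⁶ ÷ 2x³ = 9x³. Subtract (9x³)·D = 18x⁶ − 9x⁵ + 45x⁴ − 54x³. Remainder: −10x⁵ − 7x⁴ − 29x³ + 3x² + 8x + 23.
Step 4: lead(−10x⁵ − 7x⁴ − 29x³ + 3x² + 8x + 23) ÷ lead(D) = −10x⁵ ÷ 2x³ = −5x². Subtract (−5x²)·D = −10x⁵ + 5x⁴ − 25x³ + 30x². Remainder: −12x⁴ − 4x³ − 27x² + 8x + 23.
Step 5: lead(−12x⁴ − 4x³ − 27x² + 8x + 23) ÷ lead(D) = −12x⁴ ÷ 2x³ = −6x. Subtract (−6x)·D = −12x⁴ + 6x³ − 30x² + 36x. Remainder: −10x³ + 3x² − 28x + 23.
Step 6: lead(−10x³ + 3x² − 28x + 23) ÷ lead(D) = −10x³ ÷ 2x³ = −5. Subtract (−5)·D = −10x³ + 5x² − 25x + 30. Remainder: −2x² − 3x − 7.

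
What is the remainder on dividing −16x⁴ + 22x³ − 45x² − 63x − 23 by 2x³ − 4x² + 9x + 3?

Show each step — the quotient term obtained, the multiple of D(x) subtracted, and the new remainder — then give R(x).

Step 1: lead(−16x⁴ + 22x³ − 45x² − 63x − 23) ÷ lead(D) = −16x⁴ ÷ 2x³ = −8x. Subtract (−8x)·D = −16x⁴ + 32x³ − 72x² − 24x. Remainder: −10x³ + 27x² − 39x − 23.
Step 2: lead(−10x³ + 27x² − 39x − 23) ÷ lead(D) = −10x³ ÷ 2x³ = −5. Subtract (−5)·D = −10x³ + 20x² − 45x − 15. Remainder: 7x² + 6x − 8.

R(x) = 7x² + 6x − 8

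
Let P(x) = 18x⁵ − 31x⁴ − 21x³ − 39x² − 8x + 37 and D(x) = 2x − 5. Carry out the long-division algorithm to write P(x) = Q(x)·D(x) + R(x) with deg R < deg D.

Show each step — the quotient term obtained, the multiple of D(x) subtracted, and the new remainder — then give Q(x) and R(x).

Step 1: lead(18x⁵ − 31x⁴ − 21x³ − 39x² − 8x + 37) ÷ lead(D) = 18x⁵ ÷ 2x = 9x⁴. Subtract (9x⁴)·D = 18x⁵ − 45x⁴. Remainder: 14x⁴ − 21x³ − 39x² − 8x + 37.
Step 2: lead(14x⁴ − 21x³ − 39x² − 8x + 37) ÷ lead(D) = 14x⁴ ÷ 2x = 7x³. Subtract (7x³)·D = 14x⁴ − 35x³. Remainder: 14x³ − 39x² − 8x + 37.
Step 3: lead(14x³ − 39x² − 8x + 37) ÷ lead(D) = 14x³ ÷ 2x = 7x². Subtract (7x²)·D = 14x³ − 35x². Remainder: −4x² − 8x + 37.
Step 4: lead(−4x² − 8x + 37) ÷ lead(D) = −4x² ÷ 2x = −2x. Subtract (−2x)·D = −4x² + 10x. Remainder: −18x + 37.
Step 5: lead(−18x + 37) ÷ lead(D) = −18x ÷ 2x = −9. Subtract (−9)·D = −18x + 45. Remainder: −8.

Q(x) = 9x⁴ + 7x³ + 7x² − 2x − 9; R(x) = −8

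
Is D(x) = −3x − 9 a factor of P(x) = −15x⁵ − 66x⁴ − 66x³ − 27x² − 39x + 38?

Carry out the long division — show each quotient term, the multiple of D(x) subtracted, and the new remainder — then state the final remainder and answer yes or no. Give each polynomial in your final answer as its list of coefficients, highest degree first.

Step 1: lead(−15x⁵ − 66x⁴ − 66x³ − 27x² − 39x + 38) ÷ lead(D) = −15x⁵ ÷ −3x = 5x⁴. Subtract (5x⁴)·D = −15x⁵ − 45x⁴. Remainder: −21x⁴ − 66x³ − 27x² − 39x + 38.
Step 2: lead(−21x⁴ − 66x³ − 27x² − 39x + 38) ÷ lead(D) = −21x⁴ ÷ −3x = 7x³. Subtract (7x³)·D = −21x⁴ − 63x³. Remainder: −3x³ − 27x² − 39x + 38.
Step 3: lead(−3x³ − 27x² − 39x + 38) ÷ lead(D) = −3x³ ÷ −3x = x². Subtract (x²)·D = −3x³ − 9x². Remainder: −18x² − 39x + 38.
Step 4: lead(−18x² − 39x + 38) ÷ lead(D) = −18x² ÷ −3x = 6x. Subtract (6x)·D = −18x² − 54x. Remainder: 15x + 38.
Step 5: lead(15x + 38) ÷ lead(D) = 15x ÷ −3x = −5. Subtract (−5)·D = 15x + 45. Remainder: −7.

R = [-7], so D(x) is not a factor of P(x). no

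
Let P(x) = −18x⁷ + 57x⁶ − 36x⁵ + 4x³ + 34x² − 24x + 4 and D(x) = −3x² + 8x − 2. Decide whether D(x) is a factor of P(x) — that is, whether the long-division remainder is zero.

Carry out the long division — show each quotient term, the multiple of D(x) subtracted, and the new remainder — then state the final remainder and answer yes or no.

Step 1: lead(−18x⁷ + 57x⁶ − 36x⁵ + 4x³ + 34x² − 24x + 4) ÷ lead(D) = −18x⁷ ÷ −3x² = 6x⁵. Subtract (6x⁵)·D = −18x⁷ + 48x⁶ − 12x⁵. Remainder: 9x⁶ − 24x⁵ + 4x³ + 34x² − 24x + 4.
Step 2: lead(9x⁶ − 24x⁵ + 4x³ + 34x² − 24x + 4) ÷ lead(D) = 9x⁶ ÷ −3x² = −3x⁴. Subtract (−3x⁴)·D = 9x⁶ − 24x⁵ + 6x⁴. Remainder: −6x⁴ + 4x³ + 34x² − 24x + 4.
Step 3: lead(−6x⁴ + 4x³ + 34x² − 24x + 4) ÷ lead(D) = −6x⁴ ÷ −3x² = 2x². Subtract (2x²)·D = −6x⁴ + 16x³ − 4x². Remainder: −12x³ + 38x² − 24x + 4.
Step 4: lead(−12x³ + 38x² − 24x + 4) ÷ lead(D) = −12x³ ÷ −3x² = 4x. Subtract (4x)·D = −12x³ + 32x² − 8x. Remainder: 6x² − 16x + 4.
Step 5: lead(6x² − 16x + 4) ÷ lead(D) = 6x² ÷ −3x² = −2. Subtract (−2)·D = 6x² − 16x + 4. Remainder: 0.

R(x) = 0, so D(x) is a factor of P(x). yes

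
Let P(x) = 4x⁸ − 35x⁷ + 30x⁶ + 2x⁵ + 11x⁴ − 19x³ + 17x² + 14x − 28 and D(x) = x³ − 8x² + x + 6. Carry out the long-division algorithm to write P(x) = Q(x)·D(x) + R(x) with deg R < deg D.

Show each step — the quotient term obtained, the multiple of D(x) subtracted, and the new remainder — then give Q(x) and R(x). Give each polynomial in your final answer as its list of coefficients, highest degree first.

Step 1: lead(4x⁸ − 35x⁷ + 30x⁶ + 2x⁵ + 11x⁴ − 19x³ + 17x² + 14x − 28) ÷ lead(D) = 4x⁸ ÷ x³ = 4x⁵. Subtract (4x⁵)·D = 4x⁸ − 32x⁷ + 4x⁶ + 24x⁵. Remainder: −3x⁷ + 26x⁶ − 22x⁵ + 11x⁴ − 19x³ + 17x² + 14x − 28.
Step 2: lead(−3x⁷ + 26x⁶ − 22x⁵ + 11x⁴ − 19x³ + 17x² + 14x − 28) ÷ lead(D) = −3x⁷ ÷ x³ = −3x⁴. Subtract (−3x⁴)·D = −3x⁷ + 24x⁶ − 3x⁵ − 18x⁴. Remainder: 2x⁶ − 19x⁵ + 29x⁴ − 19x³ + 17x² + 14x − 28.
Step 3: lead(2x⁶ − 19x⁵ + 29x⁴ − 19x³ + 17x² + 14x − 28) ÷ lead(D) = 2x⁶ ÷ x³ = 2x³. Subtract (2x³)·D = 2x⁶ − 16x⁵ + 2x⁴ + 12x³. Remainder: −3x⁵ + 27x⁴ − 31x³ + 17x² + 14x − 28.
Step 4: lead(−3x⁵ + 27x⁴ − 31x³ + 17x² + 14x − 28) ÷ lead(D) = −3x⁵ ÷ x³ = −3x². Subtract (−3x²)·D = −3x⁵ + 24x⁴ − 3x³ − 18x². Remainder: 3x⁴ − 28x³ + 35x² + 14x − 28.
Step 5: lead(3x⁴ − 28x³ + 35x² + 14x − 28) ÷ lead(D) = 3x⁴ ÷ x³ = 3x. Subtract (3x)·D = 3x⁴ − 24x³ + 3x² + 18x. Remainder: −4x³ + 32x² − 4x − 28.
Step 6: lead(−4x³ + 32x² − 4x − 28) ÷ lead(D) = −4x³ ÷ x³ = −4. Subtract (−4)·D = −4x³ + 32x² − 4x − 24. Remainder: −4.

Q = [4, -3, 2, -3, 3, -4]; R = [-4]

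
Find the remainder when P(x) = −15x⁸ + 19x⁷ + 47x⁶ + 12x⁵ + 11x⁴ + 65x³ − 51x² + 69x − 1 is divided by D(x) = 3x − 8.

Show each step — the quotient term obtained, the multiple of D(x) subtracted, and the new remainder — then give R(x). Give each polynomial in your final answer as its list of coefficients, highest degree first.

Step 1: lead(−15x⁸ + 19x⁷ + 47x⁶ + 12x⁵ + 11x⁴ + 65x³ − 51x² + 69x − 1) ÷ lead(D) = −15x⁸ ÷ 3x = −5x⁷. Subtract (−5x⁷)·D = −15x⁸ + 40x⁷. Remainder: −21x⁷ + 47x⁶ + 12x⁵ + 11x⁴ + 65x³ − 51x² + 69x − 1.
Step 2: lead(−21x⁷ + 47x⁶ + 12x⁵ + 11x⁴ + 65x³ − 51x² + 69x − 1) ÷ lead(D) = −21x⁷ ÷ 3x = −7x⁶. Subtract (−7x⁶)·D = −21x⁷ + 56x⁶. Remainder: −9x⁶ + 12x⁵ + 11x⁴ + 65x³ − 51x² + 69x − 1.
Step 3: lead(−9x⁶ + 12x⁵ + 11x⁴ + 65x³ − 51x² + 69x − 1) ÷ lead(D) = −9x⁶ ÷ 3x = −3x⁵. Subtract (−3x⁵)·D = −9x⁶ + 24x⁵. Remainder: −12x⁵ + 11x⁴ + 65x³ − 51x² + 69x − 1.
Step 4: lead(−12x⁵ + 11x⁴ + 65x³ − 51x² + 69x − 1) ÷ lead(D) = −12x⁵ ÷ 3x = −4x⁴. Subtract (−4x⁴)·D = −12x⁵ + 32x⁴. Remainder: −21x⁴ + 65x³ − 51x² + 69x − 1.
Step 5: lead(−21x⁴ + 65x³ − 51x² + 69x − 1) ÷ lead(D) = −21x⁴ ÷ 3x = −7x³. Subtract (−7x³)·D = −21x⁴ + 56x³. Remainder: 9x³ − 51x² + 69x − 1.
Step 6: lead(9x³ − 51x² + 69x − 1) ÷ lead(D) = 9x³ ÷ 3x = 3x². Subtract (3x²)·D = 9x³ − 24x². Remainder: −27x² + 69x − 1.
Step 7: lead(−27x² + 69x − 1) ÷ lead(D) = −27x² ÷ 3x = −9x. Subtract (−9x)·D = −27x² + 72x. Remainder: −3x − 1.
Step 8: lead(−3x − 1) ÷ lead(D) = −3x ÷ 3x = −1. Subtract (−1)·D = −3x + 8. Remainder: −9.

R = [-9]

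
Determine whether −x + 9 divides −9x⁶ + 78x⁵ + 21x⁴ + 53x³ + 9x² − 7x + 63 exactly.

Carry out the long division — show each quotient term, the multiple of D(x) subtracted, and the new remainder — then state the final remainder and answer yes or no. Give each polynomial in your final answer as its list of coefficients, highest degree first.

Step 1: lead(−9x⁶ + 78x⁵ + 21x⁴ + 53x³ + 9x² − 7x + 63) ÷ lead(D) = −9x⁶ ÷ −x = 9x⁵. Subtract (9x⁵)·D = −9x⁶ + 81x⁵. Remainder: −3x⁵ + 21x⁴ + 53x³ + 9x² − 7x + 63.
Step 2: lead(−3x⁵ + 21x⁴ + 53x³ + 9x² − 7x + 63) ÷ lead(D) = −3x⁵ ÷ −x = 3x⁴. Subtract (3x⁴)·D = −3x⁵ + 27x⁴. Remainder: −6x⁴ + 53x³ + 9x² − 7x + 63.
Step 3: lead(−6x⁴ + 53x³ + 9x² − 7x + 63) ÷ lead(D) = −6x⁴ ÷ −x = 6x³. Subtract (6x³)·D = −6x⁴ + 54x³. Remainder: −x³ + 9x² − 7x + 63.
Step 4: lead(−x³ + 9x² − 7x + 63) ÷ lead(D) = −x³ ÷ −x = x². Subtract (x²)·D = −x³ + 9x². Remainder: −7x + 63.
Step 5: lead(−7x + 63) ÷ lead(D) = −7x ÷ −x = 7. Subtract (7)·D = −7x + 63. Remainder: 0.

R = [0], so D(x) is a factor of P(x). yes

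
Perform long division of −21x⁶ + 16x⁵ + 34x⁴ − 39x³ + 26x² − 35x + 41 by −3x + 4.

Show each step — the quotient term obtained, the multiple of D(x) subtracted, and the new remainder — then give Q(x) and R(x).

Step 1: lead(−21x⁶ + 16x⁵ + 34x⁴ − 39x³ + 26x² − 35x + 41) ÷ lead(D) = −21x⁶ ÷ −3x = 7x⁵. Subtract (7x⁵)·D = −21x⁶ + 28x⁵. Remainder: −12x⁵ + 34x⁴ − 39x³ + 26x² − 35x + 41.
Step 2: lead(−12x⁵ + 34x⁴ − 39x³ + 26x² − 35x + 41) ÷ lead(D) = −12x⁵ ÷ −3x = 4x⁴. Subtract (4x⁴)·D = −12x⁵ + 16x⁴. Remainder: 18x⁴ − 39x³ + 26x² − 35x + 41.
Step 3: lead(18x⁴ − 39x³ + 26x² − 35x + 41) ÷ lead(D) = 18x⁴ ÷ −3x = −6x³. Subtract (−6x³)·D = 18x⁴ − 24x³. Remainder: −15x³ + 26x² − 35x + 41.
Step 4: lead(−15x³ + 26x² − 35x + 41) ÷ lead(D) = −15x³ ÷ −3x = 5x². Subtract (5x²)·D = −15x³ + 20x². Remainder: 6x² − 35x + 41.
Step 5: lead(6x² − 35x + 41) ÷ lead(D) = 6x² ÷ −3x = −2x. Subtract (−2x)·D = 6x² − 8x. Remainder: −27x + 41.
Step 6: lead(−27x + 41) ÷ lead(D) = −27x ÷ −3x = 9. Subtract (9)·D = −27x + 36. Remainder: 5.

Q(x) = 7x⁵ + 4x⁴ − 6x³ + 5x² − 2x + 9; R(x) = 5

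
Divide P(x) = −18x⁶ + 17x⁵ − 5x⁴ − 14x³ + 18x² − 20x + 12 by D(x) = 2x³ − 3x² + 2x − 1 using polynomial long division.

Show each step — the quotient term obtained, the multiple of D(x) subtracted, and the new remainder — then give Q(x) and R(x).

Q(x) = −9x³ − 5x² − x − 8; R(x) = −9x² − 5x + 4

Step 1: lead(−18x⁶ + 17x⁵ − 5x⁴ − 14x³ + 18x² − 20x + 12) ÷ lead(D) = −18x⁶ ÷ 2x³ = −9x³. Subtract (−9x³)·D = −18x⁶ + 27x⁵ − 18x⁴ + 9x³. Remainder: −10x⁵ + 13x⁴ − 23x³ + 18x² − 20x + 12.
Step 2: lead(−10x⁵ + 13x⁴ − 23x³ + 18x² − 20x + 12) ÷ lead(D) = −10x⁵ ÷ 2x³ = −5x². Subtract (−5x²)·D = −10x⁵ + 15x⁴ − 10x³ + 5x². Remainder: −2x⁴ − 13x³ + 13x² − 20x + 12.
Step 3: lead(−2x⁴ − 13x³ + 13x² − 20x + 12) ÷ lead(D) = −2x⁴ ÷ 2x³ = −x. Subtract (−x)·D = −2x⁴ + 3x³ − 2x² + x. Remainder: −16x³ + 15x² − 21x + 12.
Step 4: lead(−16x³ + 15x² − 21x + 12) ÷ lead(D) = −16x³ ÷ 2x³ = −8. Subtract (−8)·D = −16x³ + 24x² − 16x + 8. Remainder: −9x² − 5x + 4.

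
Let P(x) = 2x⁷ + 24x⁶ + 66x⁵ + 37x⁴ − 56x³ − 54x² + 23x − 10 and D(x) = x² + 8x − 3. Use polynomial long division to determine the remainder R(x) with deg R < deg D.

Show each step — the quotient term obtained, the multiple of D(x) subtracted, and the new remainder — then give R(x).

R(x) = −9x − 7

Step 1: lead(2x⁷ + 24x⁶ + 66x⁵ + 37x⁴ − 56x³ − 54x² + 23x − 10) ÷ lead(D) = 2x⁷ ÷ x² = 2x⁵. Subtract (2x⁵)·D = 2x⁷ + 16x⁶ − 6x⁵. Remainder: 8x⁶ + 72x⁵ + 37x⁴ − 56x³ − 54x² + 23x − 10.
Step 2: lead(8x⁶ + 72x⁵ + 37x⁴ − 56x³ − 54x² + 23x − 10) ÷ lead(D) = 8x⁶ ÷ x² = 8x⁴. Subtract (8x⁴)·D = 8x⁶ + 64x⁵ − 24x⁴. Remainder: 8x⁵ + 61x⁴ − 56x³ − 54x² + 23x − 10.
Step 3: lead(8x⁵ + 61x⁴ − 56x³ − 54x² + 23x − 10) ÷ lead(D) = 8x⁵ ÷ x² = 8x³. Subtract (8x³)·D = 8x⁵ + 64x⁴ − 24x³. Remainder: −3x⁴ − 32x³ − 54x² + 23x − 10.
Step 4: lead(−3x⁴ − 32x³ − 54x² + 23x − 10) ÷ lead(D) = −3x⁴ ÷ x² = −3x². Subtract (−3x²)·D = −3x⁴ − 24x³ + 9x². Remainder: −8x³ − 63x² + 23x − 10.
Step 5: lead(−8x³ − 63x² + 23x − 10) ÷ lead(D) = −8x³ ÷ x² = −8x. Subtract (−8x)·D = −8x³ − 64x² + 24x. Remainder: x² − x − 10.
Step 6: lead(x² − x − 10) ÷ lead(D) = x² ÷ x² = 1. Subtract (1)·D = x² + 8x − 3. Remainder: −9x − 7.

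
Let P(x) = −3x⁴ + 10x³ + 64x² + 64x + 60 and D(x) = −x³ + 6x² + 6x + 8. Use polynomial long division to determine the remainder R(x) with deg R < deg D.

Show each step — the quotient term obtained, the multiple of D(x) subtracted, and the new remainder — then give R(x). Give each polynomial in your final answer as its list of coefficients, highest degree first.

Step 1: lead(−3x⁴ + 10x³ + 64x² + 64x + 60) ÷ lead(D) = −3x⁴ ÷ −x³ = 3x. Subtract (3x)·D = −3x⁴ + 18x³ + 18x² + 24x. Remainder: −8x³ + 46x² + 40x + 60.
Step 2: lead(−8x³ + 46x² + 40x + 60) ÷ lead(D) = −8x³ ÷ −x³ = 8. Subtract (8)·D = −8x³ + 48x² + 48x + 64. Remainder: −2x² − 8x − 4.

R = [-2, -8, -4]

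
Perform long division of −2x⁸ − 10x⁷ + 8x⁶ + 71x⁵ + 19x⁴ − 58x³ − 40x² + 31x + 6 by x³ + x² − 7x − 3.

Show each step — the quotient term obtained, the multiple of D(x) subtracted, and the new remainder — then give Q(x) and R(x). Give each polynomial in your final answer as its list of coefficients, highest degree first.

Step 1: lead(−2x⁸ − 10x⁷ + 8x⁶ + 71x⁵ + 19x⁴ − 58x³ − 40x² + 31x + 6) ÷ lead(D) = −2x⁸ ÷ x³ = −2x⁵. Subtract (−2x⁵)·D = −2x⁸ − 2x⁷ + 14x⁶ + 6x⁵. Remainder: −8x⁷ − 6x⁶ + 65x⁵ + 19x⁴ − 58x³ − 40x² + 31x + 6.
Step 2: lead(−8x⁷ − 6x⁶ + 65x⁵ + 19x⁴ − 58x³ − 40x² + 31x + 6) ÷ lead(D) = −8x⁷ ÷ x³ = −8x⁴. Subtract (−8x⁴)·D = −8x⁷ − 8x⁶ + 56x⁵ + 24x⁴. Remainder: 2x⁶ + 9x⁵ − 5x⁴ − 58x³ − 40x² + 31x + 6.
Step 3: lead(2x⁶ + 9x⁵ − 5x⁴ − 58x³ − 40x² + 31x + 6) ÷ lead(D) = 2x⁶ ÷ x³ = 2x³. Subtract (2x³)·D = 2x⁶ + 2x⁵ − 14x⁴ − 6x³. Remainder: 7x⁵ + 9x⁴ − 52x³ − 40x² + 31x + 6.
Step 4: lead(7x⁵ + 9x⁴ − 52x³ − 40x² + 31x + 6) ÷ lead(D) = 7x⁵ ÷ x³ = 7x². Subtract (7x²)·D = 7x⁵ + 7x⁴ − 49x³ − 21x². Remainder: 2x⁴ − 3x³ − 19x² + 31x + 6.
Step 5: lead(2x⁴ − 3x³ − 19x² + 31x + 6) ÷ lead(D) = 2x⁴ ÷ x³ = 2x. Subtract (2x)·D = 2x⁴ + 2x³ − 14x² − 6x. Remainder: −5x³ − 5x² + 37x + 6.
Step 6: lead(−5x³ − 5x² + 37x + 6) ÷ lead(D) = −5x³ ÷ x³ = −5. Subtract (−5)·D = −5x³ − 5x² + 35x + 15. Remainder: 2x − 9.

Q = [-2, -8, 2, 7, 2, -5]; R = [2, -9]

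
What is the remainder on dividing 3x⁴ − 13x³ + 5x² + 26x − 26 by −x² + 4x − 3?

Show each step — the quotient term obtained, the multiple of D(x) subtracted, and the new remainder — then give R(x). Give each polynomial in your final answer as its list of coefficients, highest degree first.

R = [-3, -2]

Step 1: lead(3x⁴ − 13x³ + 5x² + 26x − 26) ÷ lead(D) = 3x⁴ ÷ −x² = −3x². Subtract (−3x²)·D = 3x⁴ − 12x³ + 9x². Remainder: −x³ − 4x² + 26x − 26.
Step 2: lead(−x³ − 4x² + 26x − 26) ÷ lead(D) = −x³ ÷ −x² = x. Subtract (x)·D = −x³ + 4x² − 3x. Remainder: −8x² + 29x − 26.
Step 3: lead(−8x² + 29x − 26) ÷ lead(D) = −8x² ÷ −x² = 8. Subtract (8)·D = −8x² + 32x − 24. Remainder: −3x − 2.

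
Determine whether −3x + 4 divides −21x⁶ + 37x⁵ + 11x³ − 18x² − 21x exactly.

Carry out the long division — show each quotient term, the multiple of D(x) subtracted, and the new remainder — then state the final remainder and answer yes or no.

R(x) = 4, so D(x) is not a factor of P(x). no

Step 1: lead(−21x⁶ + 37x⁵ + 11x³ − 18x² − 21x) ÷ lead(D) = −21x⁶ ÷ −3x = 7x⁵. Subtract (7x⁵)·D = −21x⁶ + 28x⁵. Remainder: 9x⁵ + 11x³ − 18x² − 21x.
Step 2: lead(9x⁵ + 11x³ − 18x² − 21x) ÷ lead(D) = 9x⁵ ÷ −3x = −3x⁴. Subtract (−3x⁴)·D = 9x⁵ − 12x⁴. Remainder: 12x⁴ + 11x³ − 18x² − 21x.
Step 3: lead(12x⁴ + 11x³ − 18x² − 21x) ÷ lead(D) = 12x⁴ ÷ −3x = −4x³. Subtract (−4x³)·D = 12x⁴ − 16x³. Remainder: 27x³ − 18x² − 21x.
Step 4: lead(27x³ − 18x² − 21x) ÷ lead(D) = 27x³ ÷ −3x = −9x². Subtract (−9x²)·D = 27x³ − 36x². Remainder: 18x² − 21x.
Step 5: lead(18x² − 21x) ÷ lead(D) = 18x² ÷ −3x = −6x. Subtract (−6x)·D = 18x² − 24x. Remainder: 3x.
Step 6: lead(3x) ÷ lead(D) = 3x ÷ −3x = −1. Subtract (−1)·D = 3x − 4. Remainder: 4.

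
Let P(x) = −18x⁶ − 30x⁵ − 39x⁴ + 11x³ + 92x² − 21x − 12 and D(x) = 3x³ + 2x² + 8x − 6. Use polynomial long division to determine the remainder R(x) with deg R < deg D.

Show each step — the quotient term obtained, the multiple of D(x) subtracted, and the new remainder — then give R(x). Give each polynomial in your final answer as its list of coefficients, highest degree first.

R = [-6, -3, 6]

Step 1: lead(−18x⁶ − 30x⁵ − 39x⁴ + 11x³ + 92x² − 21x − 12) ÷ lead(D) = −18x⁶ ÷ 3x³ = −6x³. Subtract (−6x³)·D = −18x⁶ − 12x⁵ − 48x⁴ + 36x³. Remainder: −18x⁵ + 9x⁴ − 25x³ + 92x² − 21x − 12.
Step 2: lead(−18x⁵ + 9x⁴ − 25x³ + 92x² − 21x − 12) ÷ lead(D) = −18x⁵ ÷ 3x³ = −6x². Subtract (−6x²)·D = −18x⁵ − 12x⁴ − 48x³ + 36x². Remainder: 21x⁴ + 23x³ + 56x² − 21x − 12.
Step 3: lead(21x⁴ + 23x³ + 56x² − 21x − 12) ÷ lead(D) = 21x⁴ ÷ 3x³ = 7x. Subtract (7x)·D = 21x⁴ + 14x³ + 56x² − 42x. Remainder: 9x³ + 21x − 12.
Step 4: lead(9x³ + 21x − 12) ÷ lead(D) = 9x³ ÷ 3x³ = 3. Subtract (3)·D = 9x³ + 6x² + 24x − 18. Remainder: −6x² − 3x + 6.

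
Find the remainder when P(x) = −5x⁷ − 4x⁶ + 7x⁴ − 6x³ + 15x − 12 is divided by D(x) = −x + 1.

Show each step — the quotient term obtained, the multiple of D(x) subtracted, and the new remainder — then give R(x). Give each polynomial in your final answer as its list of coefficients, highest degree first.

Step 1: lead(−5x⁷ − 4x⁶ + 7x⁴ − 6x³ + 15x − 12) ÷ lead(D) = −5x⁷ ÷ −x = 5x⁶. Subtract (5x⁶)·D = −5x⁷ + 5x⁶. Remainder: −9x⁶ + 7x⁴ − 6x³ + 15x − 12.
Step 2: lead(−9x⁶ + 7x⁴ − 6x³ + 15x − 12) ÷ lead(D) = −9x⁶ ÷ −x = 9x⁵. Subtract (9x⁵)·D = −9x⁶ + 9x⁵. Remainder: −9x⁵ + 7x⁴ − 6x³ + 15x − 12.
Step 3: lead(−9x⁵ + 7x⁴ − 6x³ + 15x − 12) ÷ lead(D) = −9x⁵ ÷ −x = 9x⁴. Subtract (9x⁴)·D = −9x⁵ + 9x⁴. Remainder: −2x⁴ − 6x³ + 15x − 12.
Step 4: lead(−2x⁴ − 6x³ + 15x − 12) ÷ lead(D) = −2x⁴ ÷ −x = 2x³. Subtract (2x³)·D = −2x⁴ + 2x³. Remainder: −8x³ + 15x − 12.
Step 5: lead(−8x³ + 15x − 12) ÷ lead(D) = −8x³ ÷ −x = 8x². Subtract (8x²)·D = −8x³ + 8x². Remainder: −8x² + 15x − 12.
Step 6: lead(−8x² + 15x − 12) ÷ lead(D) = −8x² ÷ −x = 8x. Subtract (8x)·D = −8x² + 8x. Remainder: 7x − 12.
Step 7: lead(7x − 12) ÷ lead(D) = 7x ÷ −x = −7. Subtract (−7)·D = 7x − 7. Remainder: −5.

R = [-5]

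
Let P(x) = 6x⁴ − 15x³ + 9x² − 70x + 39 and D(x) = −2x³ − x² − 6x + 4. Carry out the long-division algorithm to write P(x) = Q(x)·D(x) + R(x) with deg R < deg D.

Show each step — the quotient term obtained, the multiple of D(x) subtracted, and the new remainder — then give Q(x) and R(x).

Q(x) = −3x + 9; R(x) = −4x + 3

Step 1: lead(6x⁴ − 15x³ + 9x² − 70x + 39) ÷ lead(D) = 6x⁴ ÷ −2x³ = −3x. Subtract (−3x)·D = 6x⁴ + 3x³ + 18x² − 12x. Remainder: −18x³ − 9x² − 58x + 39.
Step 2: lead(−18x³ − 9x² − 58x + 39) ÷ lead(D) = −18x³ ÷ −2x³ = 9. Subtract (9)·D = −18x³ − 9x² − 54x + 36. Remainder: −4x + 3.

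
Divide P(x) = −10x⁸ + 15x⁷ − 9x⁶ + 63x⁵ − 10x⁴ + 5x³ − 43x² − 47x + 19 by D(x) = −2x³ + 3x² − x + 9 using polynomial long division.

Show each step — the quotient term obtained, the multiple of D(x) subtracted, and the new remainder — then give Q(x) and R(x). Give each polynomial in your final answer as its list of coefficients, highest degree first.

Step 1: lead(−10x⁸ + 15x⁷ − 9x⁶ + 63x⁵ − 10x⁴ + 5x³ − 43x² − 47x + 19) ÷ lead(D) = −10x⁸ ÷ −2x³ = 5x⁵. Subtract (5x⁵)·D = −10x⁸ + 15x⁷ − 5x⁶ + 45x⁵. Remainder: −4x⁶ + 18x⁵ − 10x⁴ + 5x³ − 43x² − 47x + 19.
Step 2: lead(−4x⁶ + 18x⁵ − 10x⁴ + 5x³ − 43x² − 47x + 19) ÷ lead(D) = −4x⁶ ÷ −2x³ = 2x³. Subtract (2x³)·D = −4x⁶ + 6x⁵ − 2x⁴ + 18x³. Remainder: 12x⁵ − 8x⁴ − 13x³ − 43x² − 47x + 19.
Step 3: lead(12x⁵ − 8x⁴ − 13x³ − 43x² − 47x + 19) ÷ lead(D) = 12x⁵ ÷ −2x³ = −6x². Subtract (−6x²)·D = 12x⁵ − 18x⁴ + 6x³ − 54x². Remainder: 10x⁴ − 19x³ + 11x² − 47x + 19.
Step 4: lead(10x⁴ − 19x³ + 11x² − 47x + 19) ÷ lead(D) = 10x⁴ ÷ −2x³ = −5x. Subtract (−5x)·D = 10x⁴ − 15x³ + 5x² − 45x. Remainder: −4x³ + 6x² − 2x + 19.
Step 5: lead(−4x³ + 6x² − 2x + 19) ÷ lead(D) = −4x³ ÷ −2x³ = 2. Subtract (2)·D = −4x³ + 6x² − 2x + 18. Remainder: 1.

Q = [5, 0, 2, -6, -5, 2]; R = [1]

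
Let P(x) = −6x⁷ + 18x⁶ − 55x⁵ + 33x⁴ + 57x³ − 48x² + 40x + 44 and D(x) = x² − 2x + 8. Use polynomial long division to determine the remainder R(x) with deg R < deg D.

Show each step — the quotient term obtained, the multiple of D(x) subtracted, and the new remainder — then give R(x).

R(x) = −4x − 4

Step 1: lead(−6x⁷ + 18x⁶ − 55x⁵ + 33x⁴ + 57x³ − 48x² + 40x + 44) ÷ lead(D) = −6x⁷ ÷ x² = −6x⁵. Subtract (−6x⁵)·D = −6x⁷ + 12x⁶ − 48x⁵. Remainder: 6x⁶ − 7x⁵ + 33x⁴ + 57x³ − 48x² + 40x + 44.
Step 2: lead(6x⁶ − 7x⁵ + 33x⁴ + 57x³ − 48x² + 40x + 44) ÷ lead(D) = 6x⁶ ÷ x² = 6x⁴. Subtract (6x⁴)·D = 6x⁶ − 12x⁵ + 48x⁴. Remainder: 5x⁵ − 15x⁴ + 57x³ − 48x² + 40x + 44.
Step 3: lead(5x⁵ − 15x⁴ + 57x³ − 48x² + 40x + 44) ÷ lead(D) = 5x⁵ ÷ x² = 5x³. Subtract (5x³)·D = 5x⁵ − 10x⁴ + 40x³. Remainder: −5x⁴ + 17x³ − 48x² + 40x + 44.
Step 4: lead(−5x⁴ + 17x³ − 48x² + 40x + 44) ÷ lead(D) = −5x⁴ ÷ x² = −5x². Subtract (−5x²)·D = −5x⁴ + 10x³ − 40x². Remainder: 7x³ − 8x² + 40x + 44.
Step 5: lead(7x³ − 8x² + 40x + 44) ÷ lead(D) = 7x³ ÷ x² = 7x. Subtract (7x)·D = 7x³ − 14x² + 56x. Remainder: 6x² − 16x + 44.
Step 6: lead(6x² − 16x + 44) ÷ lead(D) = 6x² ÷ x² = 6. Subtract (6)·D = 6x² − 12x + 48. Remainder: −4x − 4.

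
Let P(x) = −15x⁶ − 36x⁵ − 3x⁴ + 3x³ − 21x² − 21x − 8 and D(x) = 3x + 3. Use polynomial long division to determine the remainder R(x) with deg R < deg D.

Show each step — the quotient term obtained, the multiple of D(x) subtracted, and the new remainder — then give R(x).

R(x) = 7

Step 1: lead(−15x⁶ − 36x⁵ − 3x⁴ + 3x³ − 21x² − 21x − 8) ÷ lead(D) = −15x⁶ ÷ 3x = −5x⁵. Subtract (−5x⁵)·D = −15x⁶ − 15x⁵. Remainder: −21x⁵ − 3x⁴ + 3x³ − 21x² − 21x − 8.
Step 2: lead(−21x⁵ − 3x⁴ + 3x³ − 21x² − 21x − 8) ÷ lead(D) = −21x⁵ ÷ 3x = −7x⁴. Subtract (−7x⁴)·D = −21x⁵ − 21x⁴. Remainder: 18x⁴ + 3x³ − 21x² − 21x − 8.
Step 3: lead(18x⁴ + 3x³ − 21x² − 21x − 8) ÷ lead(D) = 18x⁴ ÷ 3x = 6x³. Subtract (6x³)·D = 18x⁴ + 18x³. Remainder: −15x³ − 21x² − 21x − 8.
Step 4: lead(−15x³ − 21x² − 21x − 8) ÷ lead(D) = −15x³ ÷ 3x = −5x². Subtract (−5x²)·D = −15x³ − 15x². Remainder: −6x² − 21x − 8.
Step 5: lead(−6x² − 21x − 8) ÷ lead(D) = −6x² ÷ 3x = −2x. Subtract (−2x)·D = −6x² − 6x. Remainder: −15x − 8.
Step 6: lead(−15x − 8) ÷ lead(D) = −15x ÷ 3x = −5. Subtract (−5)·D = −15x − 15. Remainder: 7.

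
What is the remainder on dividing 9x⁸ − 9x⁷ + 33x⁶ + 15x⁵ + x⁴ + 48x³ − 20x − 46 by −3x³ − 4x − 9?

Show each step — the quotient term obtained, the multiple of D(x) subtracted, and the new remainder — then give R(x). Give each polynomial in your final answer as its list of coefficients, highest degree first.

R = [-1]

Step 1: lead(9x⁸ − 9x⁷ + 33x⁶ + 15x⁵ + x⁴ + 48x³ − 20x − 46) ÷ lead(D) = 9x⁸ ÷ −3x³ = −3x⁵. Subtract (−3x⁵)·D = 9x⁸ + 12x⁶ + 27x⁵. Remainder: −9x⁷ + 21x⁶ − 12x⁵ + x⁴ + 48x³ − 20x − 46.
Step 2: lead(−9x⁷ + 21x⁶ − 12x⁵ + x⁴ + 48x³ − 20x − 46) ÷ lead(D) = −9x⁷ ÷ −3x³ = 3x⁴. Subtract (3x⁴)·D = −9x⁷ − 12x⁵ − 27x⁴. Remainder: 21x⁶ + 28x⁴ + 48x³ − 20x − 46.
Step 3: lead(21x⁶ + 28x⁴ + 48x³ − 20x − 46) ÷ lead(D) = 21x⁶ ÷ −3x³ = −7x³. Subtract (−7x³)·D = 21x⁶ + 28x⁴ + 63x³. Remainder: −15x³ − 20x − 46.
Step 4: lead(−15x³ − 20x − 46) ÷ lead(D) = −15x³ ÷ −3x³ = 5. Subtract (5)·D = −15x³ − 20x − 45. Remainder: −1.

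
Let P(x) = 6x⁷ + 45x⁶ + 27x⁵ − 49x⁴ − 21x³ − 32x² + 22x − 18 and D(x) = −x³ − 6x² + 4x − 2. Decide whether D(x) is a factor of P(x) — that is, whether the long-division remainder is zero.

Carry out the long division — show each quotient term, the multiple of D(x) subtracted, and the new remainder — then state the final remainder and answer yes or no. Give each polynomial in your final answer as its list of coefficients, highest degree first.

Step 1: lead(6x⁷ + 45x⁶ + 27x⁵ − 49x⁴ − 21x³ − 32x² + 22x − 18) ÷ lead(D) = 6x⁷ ÷ −x³ = −6x⁴. Subtract (−6x⁴)·D = 6x⁷ + 36x⁶ − 24x⁵ + 12x⁴. Remainder: 9x⁶ + 51x⁵ − 61x⁴ − 21x³ − 32x² + 22x − 18.
Step 2: lead(9x⁶ + 51x⁵ − 61x⁴ − 21x³ − 32x² + 22x − 18) ÷ lead(D) = 9x⁶ ÷ −x³ = −9x³. Subtract (−9x³)·D = 9x⁶ + 54x⁵ − 36x⁴ + 18x³. Remainder: −3x⁵ − 25x⁴ − 39x³ − 32x² + 22x − 18.
Step 3: lead(−3x⁵ − 25x⁴ − 39x³ − 32x² + 22x − 18) ÷ lead(D) = −3x⁵ ÷ −x³ = 3x². Subtract (3x²)·D = −3x⁵ − 18x⁴ + 12x³ − 6x². Remainder: −7x⁴ − 51x³ − 26x² + 22x − 18.
Step 4: lead(−7x⁴ − 51x³ − 26x² + 22x − 18) ÷ lead(D) = −7x⁴ ÷ −x³ = 7x. Subtract (7x)·D = −7x⁴ − 42x³ + 28x² − 14x. Remainder: −9x³ − 54x² + 36x − 18.
Step 5: lead(−9x³ − 54x² + 36x − 18) ÷ lead(D) = −9x³ ÷ −x³ = 9. Subtract (9)·D = −9x³ − 54x² + 36x − 18. Remainder: 0.

R = [0], so D(x) is a factor of P(x). yes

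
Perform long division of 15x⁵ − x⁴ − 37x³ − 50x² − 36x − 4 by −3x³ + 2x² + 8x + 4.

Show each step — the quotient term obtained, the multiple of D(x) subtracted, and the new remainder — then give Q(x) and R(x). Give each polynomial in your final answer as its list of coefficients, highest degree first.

Q = [-5, -3, -3]; R = [8]

Step 1: lead(15x⁵ − x⁴ − 37x³ − 50x² − 36x − 4) ÷ lead(D) = 15x⁵ ÷ −3x³ = −5x². Subtract (−5x²)·D = 15x⁵ − 10x⁴ − 40x³ − 20x². Remainder: 9x⁴ + 3x³ − 30x² − 36x − 4.
Step 2: lead(9x⁴ + 3x³ − 30x² − 36x − 4) ÷ lead(D) = 9x⁴ ÷ −3x³ = −3x. Subtract (−3x)·D = 9x⁴ − 6x³ − 24x² − 12x. Remainder: 9x³ − 6x² − 24x − 4.
Step 3: lead(9x³ − 6x² − 24x − 4) ÷ lead(D) = 9x³ ÷ −3x³ = −3. Subtract (−3)·D = 9x³ − 6x² − 24x − 12. Remainder: 8.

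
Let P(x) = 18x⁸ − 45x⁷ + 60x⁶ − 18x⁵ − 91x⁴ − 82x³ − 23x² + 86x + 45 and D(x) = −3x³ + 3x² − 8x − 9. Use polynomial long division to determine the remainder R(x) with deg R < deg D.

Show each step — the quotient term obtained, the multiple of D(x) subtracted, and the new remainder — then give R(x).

Step 1: lead(18x⁸ − 45x⁷ + 60x⁶ − 18x⁵ − 91x⁴ − 82x³ − 23x² + 86x + 45) ÷ lead(D) = 18x⁸ ÷ −3x³ = −6x⁵. Subtract (−6x⁵)·D = 18x⁸ − 18x⁷ + 48x⁶ + 54x⁵. Remainder: −27x⁷ + 12x⁶ − 72x⁵ − 91x⁴ − 82x³ − 23x² + 86x + 45.
Step 2: lead(−27x⁷ + 12x⁶ − 72x⁵ − 91x⁴ − 82x³ − 23x² + 86x + 45) ÷ lead(D) = −27x⁷ ÷ −3x³ = 9x⁴. Subtract (9x⁴)·D = −27x⁷ + 27x⁶ − 72x⁵ − 81x⁴. Remainder: −15x⁶ − 10x⁴ − 82x³ − 23x² + 86x + 45.
Step 3: lead(−15x⁶ − 10x⁴ − 82x³ − 23x² + 86x + 45) ÷ lead(D) = −15x⁶ ÷ −3x³ = 5x³. Subtract (5x³)·D = −15x⁶ + 15x⁵ − 40x⁴ − 45x³. Remainder: −15x⁵ + 30x⁴ − 37x³ − 23x² + 86x + 45.
Step 4: lead(−15x⁵ + 30x⁴ − 37x³ − 23x² + 86x + 45) ÷ lead(D) = −15x⁵ ÷ −3x³ = 5x². Subtract (5x²)·D = −15x⁵ + 15x⁴ − 40x³ − 45x². Remainder: 15x⁴ + 3x³ + 22x² + 86x + 45.
Step 5: lead(15x⁴ + 3x³ + 22x² + 86x + 45) ÷ lead(D) = 15x⁴ ÷ −3x³ = −5x. Subtract (−5x)·D = 15x⁴ − 15x³ + 40x² + 45x. Remainder: 18x³ − 18x² + 41x + 45.
Step 6: lead(18x³ − 18x² + 41x + 45) ÷ lead(D) = 18x³ ÷ −3x³ = −6. Subtract (−6)·D = 18x³ − 18x² + 48x + 54. Remainder: −7x − 9.

R(x) = −7x − 9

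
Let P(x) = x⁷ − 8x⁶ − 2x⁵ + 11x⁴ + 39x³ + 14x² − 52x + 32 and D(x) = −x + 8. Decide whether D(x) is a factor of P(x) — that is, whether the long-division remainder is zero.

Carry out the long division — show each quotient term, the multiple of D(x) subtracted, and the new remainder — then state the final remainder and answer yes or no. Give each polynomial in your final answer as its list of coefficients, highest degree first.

R = [0], so D(x) is a factor of P(x). yes

Step 1: lead(x⁷ − 8x⁶ − 2x⁵ + 11x⁴ + 39x³ + 14x² − 52x + 32) ÷ lead(D) = x⁷ ÷ −x = −x⁶. Subtract (−x⁶)·D = x⁷ − 8x⁶. Remainder: −2x⁵ + 11x⁴ + 39x³ + 14x² − 52x + 32.
Step 2: lead(−2x⁵ + 11x⁴ + 39x³ + 14x² − 52x + 32) ÷ lead(D) = −2x⁵ ÷ −x = 2x⁴. Subtract (2x⁴)·D = −2x⁵ + 16x⁴. Remainder: −5x⁴ + 39x³ + 14x² − 52x + 32.
Step 3: lead(−5x⁴ + 39x³ + 14x² − 52x + 32) ÷ lead(D) = −5x⁴ ÷ −x = 5x³. Subtract (5x³)·D = −5x⁴ + 40x³. Remainder: −x³ + 14x² − 52x + 32.
Step 4: lead(−x³ + 14x² − 52x + 32) ÷ lead(D) = −x³ ÷ −x = x². Subtract (x²)·D = −x³ + 8x². Remainder: 6x² − 52x + 32.
Step 5: lead(6x² − 52x + 32) ÷ lead(D) = 6x² ÷ −x = −6x. Subtract (−6x)·D = 6x² − 48x. Remainder: −4x + 32.
Step 6: lead(−4x + 32) ÷ lead(D) = −4x ÷ −x = 4. Subtract (4)·D = −4x + 32. Remainder: 0.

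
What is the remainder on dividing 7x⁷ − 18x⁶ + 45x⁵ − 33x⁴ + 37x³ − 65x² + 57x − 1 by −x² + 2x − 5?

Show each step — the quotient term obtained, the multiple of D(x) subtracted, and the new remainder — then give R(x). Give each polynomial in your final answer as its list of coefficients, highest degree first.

R = [8, 9]

Step 1: lead(7x⁷ − 18x⁶ + 45x⁵ − 33x⁴ + 37x³ − 65x² + 57x − 1) ÷ lead(D) = 7x⁷ ÷ −x² = −7x⁵. Subtract (−7x⁵)·D = 7x⁷ − 14x⁶ + 35x⁵. Remainder: −4x⁶ + 10x⁵ − 33x⁴ + 37x³ − 65x² + 57x − 1.
Step 2: lead(−4x⁶ + 10x⁵ − 33x⁴ + 37x³ − 65x² + 57x − 1) ÷ lead(D) = −4x⁶ ÷ −x² = 4x⁴. Subtract (4x⁴)·D = −4x⁶ + 8x⁵ − 20x⁴. Remainder: 2x⁵ − 13x⁴ + 37x³ − 65x² + 57x − 1.
Step 3: lead(2x⁵ − 13x⁴ + 37x³ − 65x² + 57x − 1) ÷ lead(D) = 2x⁵ ÷ −x² = −2x³. Subtract (−2x³)·D = 2x⁵ − 4x⁴ + 10x³. Remainder: −9x⁴ + 27x³ − 65x² + 57x − 1.
Step 4: lead(−9x⁴ + 27x³ − 65x² + 57x − 1) ÷ lead(D) = −9x⁴ ÷ −x² = 9x². Subtract (9x²)·D = −9x⁴ + 18x³ − 45x². Remainder: 9x³ − 20x² + 57x − 1.
Step 5: lead(9x³ − 20x² + 57x − 1) ÷ lead(D) = 9x³ ÷ −x² = −9x. Subtract (−9x)·D = 9x³ − 18x² + 45x. Remainder: −2x² + 12x − 1.
Step 6: lead(−2x² + 12x − 1) ÷ lead(D) = −2x² ÷ −x² = 2. Subtract (2)·D = −2x² + 4x − 10. Remainder: 8x + 9.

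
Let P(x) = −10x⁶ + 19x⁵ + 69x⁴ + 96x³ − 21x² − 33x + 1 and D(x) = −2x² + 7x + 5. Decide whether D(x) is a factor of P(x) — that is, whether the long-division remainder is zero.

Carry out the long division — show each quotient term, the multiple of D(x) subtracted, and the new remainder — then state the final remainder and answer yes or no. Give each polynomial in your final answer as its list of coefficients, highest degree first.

Step 1: lead(−10x⁶ + 19x⁵ + 69x⁴ + 96x³ − 21x² − 33x + 1) ÷ lead(D) = −10x⁶ ÷ −2x² = 5x⁴. Subtract (5x⁴)·D = −10x⁶ + 35x⁵ + 25x⁴. Remainder: −16x⁵ + 44x⁴ + 96x³ − 21x² − 33x + 1.
Step 2: lead(−16x⁵ + 44x⁴ + 96x³ − 21x² − 33x + 1) ÷ lead(D) = −16x⁵ ÷ −2x² = 8x³. Subtract (8x³)·D = −16x⁵ + 56x⁴ + 40x³. Remainder: −12x⁴ + 56x³ − 21x² − 33x + 1.
Step 3: lead(−12x⁴ + 56x³ − 21x² − 33x + 1) ÷ lead(D) = −12x⁴ ÷ −2x² = 6x². Subtract (6x²)·D = −12x⁴ + 42x³ + 30x². Remainder: 14x³ − 51x² − 33x + 1.
Step 4: lead(14x³ − 51x² − 33x + 1) ÷ lead(D) = 14x³ ÷ −2x² = −7x. Subtract (−7x)·D = 14x³ − 49x² − 35x. Remainder: −2x² + 2x + 1.
Step 5: lead(−2x² + 2x + 1) ÷ lead(D) = −2x² ÷ −2x² = 1. Subtract (1)·D = −2x² + 7x + 5. Remainder: −5x − 4.

R = [-5, -4], so D(x) is not a factor of P(x). no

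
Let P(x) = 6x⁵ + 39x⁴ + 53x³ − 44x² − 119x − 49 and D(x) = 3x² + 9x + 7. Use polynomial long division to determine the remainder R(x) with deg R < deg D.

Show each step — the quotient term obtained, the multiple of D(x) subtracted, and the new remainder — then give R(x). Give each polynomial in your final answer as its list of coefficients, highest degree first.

Step 1: lead(6x⁵ + 39x⁴ + 53x³ − 44x² − 119x − 49) ÷ lead(D) = 6x⁵ ÷ 3x² = 2x³. Subtract (2x³)·D = 6x⁵ + 18x⁴ + 14x³. Remainder: 21x⁴ + 39x³ − 44x² − 119x − 49.
Step 2: lead(21x⁴ + 39x³ − 44x² − 119x − 49) ÷ lead(D) = 21x⁴ ÷ 3x² = 7x². Subtract (7x²)·D = 21x⁴ + 63x³ + 49x². Remainder: −24x³ − 93x² − 119x − 49.
Step 3: lead(−24x³ − 93x² − 119x − 49) ÷ lead(D) = −24x³ ÷ 3x² = −8x. Subtract (−8x)·D = −24x³ − 72x² − 56x. Remainder: −21x² − 63x − 49.
Step 4: lead(−21x² − 63x − 49) ÷ lead(D) = −21x² ÷ 3x² = −7. Subtract (−7)·D = −21x² − 63x − 49. Remainder: 0.

R = [0]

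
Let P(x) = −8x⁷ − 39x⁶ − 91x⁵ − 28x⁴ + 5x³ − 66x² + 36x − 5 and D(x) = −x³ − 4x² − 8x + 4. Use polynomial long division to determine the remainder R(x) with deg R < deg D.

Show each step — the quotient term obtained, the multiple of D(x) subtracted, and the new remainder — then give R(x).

Step 1: lead(−8x⁷ − 39x⁶ − 91x⁵ − 28x⁴ + 5x³ − 66x² + 36x − 5) ÷ lead(D) = −8x⁷ ÷ −x³ = 8x⁴. Subtract (8x⁴)·D = −8x⁷ − 32x⁶ − 64x⁵ + 32x⁴. Remainder: −7x⁶ − 27x⁵ − 60x⁴ + 5x³ − 66x² + 36x − 5.
Step 2: lead(−7x⁶ − 27x⁵ − 60x⁴ + 5x³ − 66x² + 36x − 5) ÷ lead(D) = −7x⁶ ÷ −x³ = 7x³. Subtract (7x³)·D = −7x⁶ − 28x⁵ − 56x⁴ + 28x³. Remainder: x⁵ − 4x⁴ − 23x³ − 66x² + 36x − 5.
Step 3: lead(x⁵ − 4x⁴ − 23x³ − 66x² + 36x − 5) ÷ lead(D) = x⁵ ÷ −x³ = −x². Subtract (−x²)·D = x⁵ + 4x⁴ + 8x³ − 4x². Remainder: −8x⁴ − 31x³ − 62x² + 36x − 5.
Step 4: lead(−8x⁴ − 31x³ − 62x² + 36x − 5) ÷ lead(D) = −8x⁴ ÷ −x³ = 8x. Subtract (8x)·D = −8x⁴ − 32x³ − 64x² + 32x. Remainder: x³ + 2x² + 4x − 5.
Step 5: lead(x³ + 2x² + 4x − 5) ÷ lead(D) = x³ ÷ −x³ = −1. Subtract (−1)·D = x³ + 4x² + 8x − 4. Remainder: −2x² − 4x − 1.

R(x) = −2x² − 4x − 1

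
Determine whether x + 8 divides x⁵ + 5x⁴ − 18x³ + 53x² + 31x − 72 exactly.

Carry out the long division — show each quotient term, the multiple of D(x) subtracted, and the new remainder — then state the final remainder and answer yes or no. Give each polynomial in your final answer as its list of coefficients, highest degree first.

R = [0], so D(x) is a factor of P(x). yes

Step 1: lead(x⁵ + 5x⁴ − 18x³ + 53x² + 31x − 72) ÷ lead(D) = x⁵ ÷ x = x⁴. Subtract (x⁴)·D = x⁵ + 8x⁴. Remainder: −3x⁴ − 18x³ + 53x² + 31x − 72.
Step 2: lead(−3x⁴ − 18x³ + 53x² + 31x − 72) ÷ lead(D) = −3x⁴ ÷ x = −3x³. Subtract (−3x³)·D = −3x⁴ − 24x³. Remainder: 6x³ + 53x² + 31x − 72.
Step 3: lead(6x³ + 53x² + 31x − 72) ÷ lead(D) = 6x³ ÷ x = 6x². Subtract (6x²)·D = 6x³ + 48x². Remainder: 5x² + 31x − 72.
Step 4: lead(5x² + 31x − 72) ÷ lead(D) = 5x² ÷ x = 5x. Subtract (5x)·D = 5x² + 40x. Remainder: −9x − 72.
Step 5: lead(−9x − 72) ÷ lead(D) = −9x ÷ x = −9. Subtract (−9)·D = −9x − 72. Remainder: 0.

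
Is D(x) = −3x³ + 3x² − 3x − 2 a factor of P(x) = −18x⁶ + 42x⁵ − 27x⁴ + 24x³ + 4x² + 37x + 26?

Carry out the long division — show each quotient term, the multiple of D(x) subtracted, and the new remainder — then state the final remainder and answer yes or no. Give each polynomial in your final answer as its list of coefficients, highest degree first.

Step 1: lead(−18x⁶ + 42x⁵ − 27x⁴ + 24x³ + 4x² + 37x + 26) ÷ lead(D) = −18x⁶ ÷ −3x³ = 6x³. Subtract (6x³)·D = −18x⁶ + 18x⁵ − 18x⁴ − 12x³. Remainder: 24x⁵ − 9x⁴ + 36x³ + 4x² + 37x + 26.
Step 2: lead(24x⁵ − 9x⁴ + 36x³ + 4x² + 37x + 26) ÷ lead(D) = 24x⁵ ÷ −3x³ = −8x². Subtract (−8x²)·D = 24x⁵ − 24x⁴ + 24x³ + 16x². Remainder: 15x⁴ + 12x³ − 12x² + 37x + 26.
Step 3: lead(15x⁴ + 12x³ − 12x² + 37x + 26) ÷ lead(D) = 15x⁴ ÷ −3x³ = −5x. Subtract (−5x)·D = 15x⁴ − 15x³ + 15x² + 10x. Remainder: 27x³ − 27x² + 27x + 26.
Step 4: lead(27x³ − 27x² + 27x + 26) ÷ lead(D) = 27x³ ÷ −3x³ = −9. Subtract (−9)·D = 27x³ − 27x² + 27x + 18. Remainder: 8.

R = [8], so D(x) is not a factor of P(x). no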